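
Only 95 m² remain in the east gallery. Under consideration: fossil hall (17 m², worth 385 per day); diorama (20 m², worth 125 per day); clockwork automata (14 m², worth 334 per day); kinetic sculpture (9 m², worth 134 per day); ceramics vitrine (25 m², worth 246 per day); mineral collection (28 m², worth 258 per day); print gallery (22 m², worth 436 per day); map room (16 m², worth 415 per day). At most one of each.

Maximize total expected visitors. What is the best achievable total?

1816

Ranking by ratio (expected visitors/m²): map room 25.94, clockwork automata 23.86, fossil hall 22.65.
Taking the top-ratio exhibits first gives fossil hall + clockwork automata + kinetic sculpture + print gallery + map room for 1704 (78 m²).
The 9 m² tied up in kinetic sculpture is better spent on ceramics vitrine — total rises to 1816 (94 m²).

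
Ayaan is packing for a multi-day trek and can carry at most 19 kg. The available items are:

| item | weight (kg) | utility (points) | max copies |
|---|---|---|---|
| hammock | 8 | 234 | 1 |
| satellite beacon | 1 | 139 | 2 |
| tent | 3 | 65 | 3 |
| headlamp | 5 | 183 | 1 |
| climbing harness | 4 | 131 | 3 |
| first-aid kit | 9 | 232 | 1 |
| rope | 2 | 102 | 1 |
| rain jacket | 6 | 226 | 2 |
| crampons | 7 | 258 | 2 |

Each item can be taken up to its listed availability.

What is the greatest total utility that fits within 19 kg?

A density-first pass picks 2×satellite beacon + tent + rope + 2×rain jacket — 897 at 19 kg.
Dropping tent and rain jacket frees 9 kg; slotting in headlamp + climbing harness (9 kg) lifts the total to 920 at 19 kg.
Nothing else within 19 kg beats 920.

920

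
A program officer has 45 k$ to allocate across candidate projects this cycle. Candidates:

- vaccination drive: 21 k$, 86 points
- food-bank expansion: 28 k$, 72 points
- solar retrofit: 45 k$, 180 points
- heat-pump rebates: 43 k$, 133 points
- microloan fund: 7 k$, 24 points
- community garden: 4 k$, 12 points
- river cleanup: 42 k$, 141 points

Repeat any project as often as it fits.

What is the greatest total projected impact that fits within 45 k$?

180

Greedy by ratio would take 2×vaccination drive: 42 k$ used, total 172.
The 42 k$ tied up in 2×vaccination drive is better spent on solar retrofit — total rises to 180 (45 k$).
Nothing else within 45 k$ beats 180.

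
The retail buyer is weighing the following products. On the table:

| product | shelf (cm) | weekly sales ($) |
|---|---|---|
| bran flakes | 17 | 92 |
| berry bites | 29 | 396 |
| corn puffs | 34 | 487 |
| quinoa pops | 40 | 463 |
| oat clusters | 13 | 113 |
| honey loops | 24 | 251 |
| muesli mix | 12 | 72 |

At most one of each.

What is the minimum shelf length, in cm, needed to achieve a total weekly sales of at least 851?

Need the lightest bundle worth ≥ 851.
berry bites + corn puffs: 883 weekly sales at 63 cm.
No combination under 63 cm hits 851.

63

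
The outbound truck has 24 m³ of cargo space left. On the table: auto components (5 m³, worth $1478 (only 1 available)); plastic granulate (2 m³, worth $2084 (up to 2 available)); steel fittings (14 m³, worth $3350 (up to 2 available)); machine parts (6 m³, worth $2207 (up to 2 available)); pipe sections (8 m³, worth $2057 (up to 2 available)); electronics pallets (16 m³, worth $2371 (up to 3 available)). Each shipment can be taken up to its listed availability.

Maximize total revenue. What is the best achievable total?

10639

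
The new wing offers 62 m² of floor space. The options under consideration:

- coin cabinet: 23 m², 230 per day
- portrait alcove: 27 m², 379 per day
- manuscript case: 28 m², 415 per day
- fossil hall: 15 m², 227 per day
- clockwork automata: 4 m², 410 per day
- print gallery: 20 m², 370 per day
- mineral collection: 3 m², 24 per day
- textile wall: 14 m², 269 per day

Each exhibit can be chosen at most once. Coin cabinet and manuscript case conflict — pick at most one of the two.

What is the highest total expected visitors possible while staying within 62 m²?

1321

Taking the top-ratio exhibits first gives fossil hall + clockwork automata + print gallery + mineral collection + textile wall for 1300 (56 m²).
The 23 m² tied up in print gallery and mineral collection is better spent on manuscript case — total rises to 1321 (61 m²).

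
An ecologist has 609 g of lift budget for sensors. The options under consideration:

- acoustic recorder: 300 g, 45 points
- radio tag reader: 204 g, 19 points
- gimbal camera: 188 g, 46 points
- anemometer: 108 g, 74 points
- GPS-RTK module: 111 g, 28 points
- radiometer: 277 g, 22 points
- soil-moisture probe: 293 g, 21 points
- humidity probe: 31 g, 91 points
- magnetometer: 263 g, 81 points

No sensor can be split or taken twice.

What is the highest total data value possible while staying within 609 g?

292

A density-first pass picks anemometer + GPS-RTK module + humidity probe + magnetometer — 274 at 513 g.
The 111 g tied up in GPS-RTK module is better spent on gimbal camera — total rises to 292 (590 g).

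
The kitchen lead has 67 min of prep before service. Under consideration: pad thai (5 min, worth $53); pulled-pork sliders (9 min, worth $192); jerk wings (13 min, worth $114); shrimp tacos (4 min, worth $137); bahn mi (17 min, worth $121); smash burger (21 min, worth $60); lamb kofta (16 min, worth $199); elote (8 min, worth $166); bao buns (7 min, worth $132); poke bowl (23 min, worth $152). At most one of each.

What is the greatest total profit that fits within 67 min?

1000

Taking the top-ratio dishes first gives pad thai + pulled-pork sliders + jerk wings + shrimp tacos + lamb kofta + elote + bao buns for 993 (62 min).
The 13 min tied up in jerk wings is better spent on bahn mi — total rises to 1000 (66 min).
The spare 1 min is too small for any remaining dish, and no exchange beats 1000.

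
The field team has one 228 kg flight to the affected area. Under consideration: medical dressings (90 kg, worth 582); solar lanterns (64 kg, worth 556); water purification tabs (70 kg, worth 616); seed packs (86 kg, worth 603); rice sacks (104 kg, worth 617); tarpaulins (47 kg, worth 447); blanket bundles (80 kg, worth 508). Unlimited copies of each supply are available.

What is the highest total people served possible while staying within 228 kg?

Density check — tarpaulins 9.51, water purification tabs 8.80, solar lanterns 8.69 are the best per kg.
A density-first pass picks 4×tarpaulins — 1788 at 188 kg.
The 94 kg tied up in 2×tarpaulins is better spent on solar lanterns + water purification tabs — total rises to 2066 (228 kg).

2066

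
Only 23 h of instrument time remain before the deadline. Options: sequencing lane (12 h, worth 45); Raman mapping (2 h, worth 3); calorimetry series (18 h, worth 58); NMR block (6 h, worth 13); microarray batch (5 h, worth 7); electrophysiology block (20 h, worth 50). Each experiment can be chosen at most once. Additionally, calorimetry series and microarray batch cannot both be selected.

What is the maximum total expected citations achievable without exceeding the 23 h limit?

65

Density check — sequencing lane 3.75, calorimetry series 3.22, electrophysiology block 2.50, NMR block 2.17 are the best per h.
Filling by ratio: sequencing lane + Raman mapping + NMR block for 61, with 3 h left unused.
The 2 h tied up in Raman mapping is better spent on microarray batch — total rises to 65 (23 h).
Nothing else feasible within 23 h beats 65.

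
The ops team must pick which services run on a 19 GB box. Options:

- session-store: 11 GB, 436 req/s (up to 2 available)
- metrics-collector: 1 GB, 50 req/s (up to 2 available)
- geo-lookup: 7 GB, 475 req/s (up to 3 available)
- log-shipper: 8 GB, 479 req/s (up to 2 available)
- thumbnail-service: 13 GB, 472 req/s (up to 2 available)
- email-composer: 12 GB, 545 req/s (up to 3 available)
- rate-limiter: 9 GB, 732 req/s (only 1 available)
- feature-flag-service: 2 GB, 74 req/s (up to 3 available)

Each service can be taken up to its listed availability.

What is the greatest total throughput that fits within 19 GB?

1331

Density check — rate-limiter 81.33, geo-lookup 67.86, log-shipper 59.88, metrics-collector 50.00 are the best per GB.
The ratio heuristic lands on 2×metrics-collector + geo-lookup + rate-limiter (1307) but leaves 1 GB idle.
Replace metrics-collector with feature-flag-service: the trade gains 24 net, giving 1331 at 19 GB.
Nothing else within 19 GB beats 1331.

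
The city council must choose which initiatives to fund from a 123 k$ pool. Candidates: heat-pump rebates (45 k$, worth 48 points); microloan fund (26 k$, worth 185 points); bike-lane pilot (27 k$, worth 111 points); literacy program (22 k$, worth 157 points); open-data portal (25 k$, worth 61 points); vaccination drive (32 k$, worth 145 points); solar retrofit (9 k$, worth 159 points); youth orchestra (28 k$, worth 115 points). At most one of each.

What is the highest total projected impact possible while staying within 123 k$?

Greedy by ratio would take microloan fund + bike-lane pilot + literacy program + vaccination drive + solar retrofit: 116 k$ used, total 757.
The 27 k$ tied up in bike-lane pilot is better spent on youth orchestra — total rises to 761 (117 k$).

761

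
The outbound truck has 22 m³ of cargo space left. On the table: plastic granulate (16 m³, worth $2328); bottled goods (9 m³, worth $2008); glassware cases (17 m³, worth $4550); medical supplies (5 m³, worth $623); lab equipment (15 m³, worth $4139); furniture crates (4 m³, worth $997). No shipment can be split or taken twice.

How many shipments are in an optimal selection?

2

Best achievable revenue is 5547.
For example glassware cases + furniture crates achieves it, using 21 m³.
All optima have 2 shipments.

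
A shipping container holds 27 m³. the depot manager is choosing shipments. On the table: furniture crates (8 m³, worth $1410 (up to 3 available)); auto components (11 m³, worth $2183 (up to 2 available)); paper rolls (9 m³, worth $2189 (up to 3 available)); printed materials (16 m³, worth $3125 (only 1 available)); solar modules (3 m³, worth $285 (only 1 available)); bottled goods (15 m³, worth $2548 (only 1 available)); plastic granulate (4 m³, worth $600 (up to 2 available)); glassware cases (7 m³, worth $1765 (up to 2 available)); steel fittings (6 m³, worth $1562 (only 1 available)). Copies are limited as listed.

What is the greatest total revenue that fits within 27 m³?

A density-first pass picks solar modules + plastic granulate + 2×glassware cases + steel fittings — 5977 at 27 m³.
A better packing is 3×paper rolls: 27 m³, total 6567.
Nothing else within 27 m³ beats 6567.

6567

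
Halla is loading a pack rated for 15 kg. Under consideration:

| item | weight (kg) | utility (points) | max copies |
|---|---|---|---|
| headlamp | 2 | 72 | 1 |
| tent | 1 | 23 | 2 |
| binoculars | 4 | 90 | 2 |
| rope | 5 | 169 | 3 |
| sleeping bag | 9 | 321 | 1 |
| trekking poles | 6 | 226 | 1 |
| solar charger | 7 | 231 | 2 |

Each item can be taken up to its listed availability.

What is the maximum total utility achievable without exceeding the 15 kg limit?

Ranking by ratio (utility/kg): trekking poles 37.67, headlamp 36.00, sleeping bag 35.67.
Taking the top-ratio items first gives headlamp + 2×tent + rope + trekking poles for 513 (15 kg).
Replace headlamp and 2×tent and rope with sleeping bag: the trade gains 34 net, giving 547 at 15 kg.
That's the maximum — no swap from here does better than 547.

547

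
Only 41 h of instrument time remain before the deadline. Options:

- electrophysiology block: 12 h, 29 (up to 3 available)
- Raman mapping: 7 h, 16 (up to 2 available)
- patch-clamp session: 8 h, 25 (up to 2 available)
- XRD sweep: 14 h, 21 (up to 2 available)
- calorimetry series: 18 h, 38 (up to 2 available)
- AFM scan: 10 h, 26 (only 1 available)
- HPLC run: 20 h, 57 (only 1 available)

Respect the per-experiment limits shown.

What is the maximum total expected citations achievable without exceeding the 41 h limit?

111

The ratio heuristic lands on 2×patch-clamp session + HPLC run (107) but leaves 5 h idle.
Dropping patch-clamp session frees 8 h; slotting in electrophysiology block (12 h) lifts the total to 111 at 40 h.
No other feasible combination exceeds 111.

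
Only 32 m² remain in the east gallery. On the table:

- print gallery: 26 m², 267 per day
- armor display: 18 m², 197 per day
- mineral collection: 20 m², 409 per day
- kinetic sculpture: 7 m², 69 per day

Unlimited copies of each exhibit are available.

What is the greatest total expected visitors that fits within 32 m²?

478

Ranking by ratio (expected visitors/m²): mineral collection 20.45, armor display 10.94, print gallery 10.27, kinetic sculpture 9.86.
Taking mineral collection + kinetic sculpture: 27 m² used, 478 in expected visitors.
The spare 5 m² is too small for any remaining exhibit, and no exchange beats 478.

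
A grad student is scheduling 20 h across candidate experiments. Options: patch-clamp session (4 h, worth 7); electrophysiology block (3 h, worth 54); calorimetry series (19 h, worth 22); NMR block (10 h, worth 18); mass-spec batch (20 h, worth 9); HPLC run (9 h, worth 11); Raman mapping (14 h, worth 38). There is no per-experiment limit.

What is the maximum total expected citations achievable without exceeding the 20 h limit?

324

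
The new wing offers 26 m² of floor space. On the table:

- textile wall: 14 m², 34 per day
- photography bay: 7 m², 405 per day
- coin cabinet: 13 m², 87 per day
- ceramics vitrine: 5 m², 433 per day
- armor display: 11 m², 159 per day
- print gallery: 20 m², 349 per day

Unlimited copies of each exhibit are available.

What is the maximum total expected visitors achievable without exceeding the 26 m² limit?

2165

Best packing: 5×ceramics vitrine — 25 m², 2165 total.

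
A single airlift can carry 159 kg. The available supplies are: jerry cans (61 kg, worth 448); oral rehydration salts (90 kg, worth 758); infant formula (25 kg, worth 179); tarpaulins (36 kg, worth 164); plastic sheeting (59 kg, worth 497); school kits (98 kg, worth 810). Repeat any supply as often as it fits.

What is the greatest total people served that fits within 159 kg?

1307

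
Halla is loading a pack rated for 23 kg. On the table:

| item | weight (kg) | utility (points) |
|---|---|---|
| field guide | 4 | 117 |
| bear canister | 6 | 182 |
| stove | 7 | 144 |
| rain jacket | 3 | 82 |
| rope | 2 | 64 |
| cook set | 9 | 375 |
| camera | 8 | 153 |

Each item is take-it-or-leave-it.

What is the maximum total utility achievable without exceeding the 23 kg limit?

756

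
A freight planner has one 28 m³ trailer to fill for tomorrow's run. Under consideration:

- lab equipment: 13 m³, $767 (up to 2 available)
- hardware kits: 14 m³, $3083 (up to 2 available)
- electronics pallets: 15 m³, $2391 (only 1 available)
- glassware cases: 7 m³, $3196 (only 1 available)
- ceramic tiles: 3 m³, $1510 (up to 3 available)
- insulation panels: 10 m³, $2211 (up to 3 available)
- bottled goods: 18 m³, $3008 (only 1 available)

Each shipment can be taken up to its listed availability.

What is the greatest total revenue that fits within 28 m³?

9937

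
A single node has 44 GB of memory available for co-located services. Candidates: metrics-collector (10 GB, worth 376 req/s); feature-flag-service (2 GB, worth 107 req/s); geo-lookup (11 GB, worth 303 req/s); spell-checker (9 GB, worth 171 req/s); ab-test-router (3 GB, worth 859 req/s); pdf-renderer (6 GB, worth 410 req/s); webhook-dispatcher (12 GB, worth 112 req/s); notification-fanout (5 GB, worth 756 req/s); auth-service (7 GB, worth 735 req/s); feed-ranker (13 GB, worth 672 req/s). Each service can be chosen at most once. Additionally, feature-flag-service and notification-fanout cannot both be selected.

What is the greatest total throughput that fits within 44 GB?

3808

By throughput per GB: ab-test-router 286.33, notification-fanout 151.20, auth-service 105.00, pdf-renderer 68.33 lead.
Best packing: metrics-collector + ab-test-router + pdf-renderer + notification-fanout + auth-service + feed-ranker — 44 GB, 3808 total.
No other feasible combination exceeds 3808.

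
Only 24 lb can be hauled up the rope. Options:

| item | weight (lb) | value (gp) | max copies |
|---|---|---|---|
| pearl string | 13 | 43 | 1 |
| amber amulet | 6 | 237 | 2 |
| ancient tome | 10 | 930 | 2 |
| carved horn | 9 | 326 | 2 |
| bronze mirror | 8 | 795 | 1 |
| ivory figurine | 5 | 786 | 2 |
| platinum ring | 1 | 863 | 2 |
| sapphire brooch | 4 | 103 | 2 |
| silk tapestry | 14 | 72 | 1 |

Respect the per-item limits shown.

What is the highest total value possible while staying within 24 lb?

4228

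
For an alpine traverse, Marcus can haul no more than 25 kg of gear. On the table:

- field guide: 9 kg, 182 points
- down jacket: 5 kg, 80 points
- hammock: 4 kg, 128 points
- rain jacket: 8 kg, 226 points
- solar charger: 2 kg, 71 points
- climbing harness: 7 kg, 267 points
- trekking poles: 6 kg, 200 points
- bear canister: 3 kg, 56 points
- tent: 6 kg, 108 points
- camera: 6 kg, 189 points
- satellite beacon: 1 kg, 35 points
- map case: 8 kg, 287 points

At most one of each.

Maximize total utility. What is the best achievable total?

882

Taking the top-ratio items first gives solar charger + climbing harness + trekking poles + satellite beacon + map case for 860 (24 kg).
The 3 kg tied up in solar charger and satellite beacon is better spent on hammock — total rises to 882 (25 kg).
Next best is hammock + climbing harness + camera + map case at 871 (25 kg) — short by 11.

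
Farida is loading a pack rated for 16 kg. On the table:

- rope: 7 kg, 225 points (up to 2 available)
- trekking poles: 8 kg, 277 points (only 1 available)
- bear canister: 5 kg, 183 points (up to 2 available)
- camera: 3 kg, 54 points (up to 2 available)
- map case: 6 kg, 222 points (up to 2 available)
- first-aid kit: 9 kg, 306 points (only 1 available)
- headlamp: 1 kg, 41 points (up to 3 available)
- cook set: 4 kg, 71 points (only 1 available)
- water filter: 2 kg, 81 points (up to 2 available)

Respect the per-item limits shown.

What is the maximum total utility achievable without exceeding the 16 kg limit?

Ranking by ratio (utility/kg): headlamp 41.00, water filter 40.50, map case 37.00.
Greedy by ratio would take camera + map case + 3×headlamp + 2×water filter: 16 kg used, total 561.
Replace camera and map case and headlamp with 2×bear canister: the trade gains 49 net, giving 610 at 16 kg.
No other feasible combination exceeds 610.

610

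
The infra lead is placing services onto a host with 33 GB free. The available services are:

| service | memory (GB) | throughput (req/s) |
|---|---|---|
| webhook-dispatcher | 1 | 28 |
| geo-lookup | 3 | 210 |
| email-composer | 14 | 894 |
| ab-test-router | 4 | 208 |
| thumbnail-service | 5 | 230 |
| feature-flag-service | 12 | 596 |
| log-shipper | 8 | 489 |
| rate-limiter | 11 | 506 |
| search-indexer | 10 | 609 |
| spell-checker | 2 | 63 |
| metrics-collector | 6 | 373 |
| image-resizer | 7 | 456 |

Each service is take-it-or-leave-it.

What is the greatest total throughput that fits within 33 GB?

2086

A density-first pass picks webhook-dispatcher + geo-lookup + email-composer + spell-checker + metrics-collector + image-resizer — 2024 at 33 GB.
Replace webhook-dispatcher and spell-checker and image-resizer with search-indexer: the trade gains 62 net, giving 2086 at 33 GB.
No other feasible combination exceeds 2086.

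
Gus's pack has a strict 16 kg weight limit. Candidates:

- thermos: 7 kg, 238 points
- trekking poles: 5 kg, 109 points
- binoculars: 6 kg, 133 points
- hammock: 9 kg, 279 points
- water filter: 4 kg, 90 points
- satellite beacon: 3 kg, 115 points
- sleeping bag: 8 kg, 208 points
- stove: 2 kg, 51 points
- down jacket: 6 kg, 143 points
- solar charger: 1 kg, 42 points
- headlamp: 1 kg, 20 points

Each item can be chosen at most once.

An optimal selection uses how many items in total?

2

Best achievable utility is 517.
One optimal bundle: thermos + hammock (16 kg).
All optima have 2 items.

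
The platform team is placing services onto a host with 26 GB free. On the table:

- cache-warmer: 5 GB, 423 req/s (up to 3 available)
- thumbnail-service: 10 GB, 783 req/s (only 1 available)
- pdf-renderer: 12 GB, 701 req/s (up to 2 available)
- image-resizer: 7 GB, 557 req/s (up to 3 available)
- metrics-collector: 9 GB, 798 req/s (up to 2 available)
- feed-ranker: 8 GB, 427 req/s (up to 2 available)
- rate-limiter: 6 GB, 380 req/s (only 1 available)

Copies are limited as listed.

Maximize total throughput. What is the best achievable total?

A density-first pass picks cache-warmer + 2×metrics-collector — 2019 at 23 GB.
The 9 GB tied up in metrics-collector is better spent on cache-warmer + image-resizer — total rises to 2201 (26 GB).
Nothing else within 26 GB beats 2201.

2201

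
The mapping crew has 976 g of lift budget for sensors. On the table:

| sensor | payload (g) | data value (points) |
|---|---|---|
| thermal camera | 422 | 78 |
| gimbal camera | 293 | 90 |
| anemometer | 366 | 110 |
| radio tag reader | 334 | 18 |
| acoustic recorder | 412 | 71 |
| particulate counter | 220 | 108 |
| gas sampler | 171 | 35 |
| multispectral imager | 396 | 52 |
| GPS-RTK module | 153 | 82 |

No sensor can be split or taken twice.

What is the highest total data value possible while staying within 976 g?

335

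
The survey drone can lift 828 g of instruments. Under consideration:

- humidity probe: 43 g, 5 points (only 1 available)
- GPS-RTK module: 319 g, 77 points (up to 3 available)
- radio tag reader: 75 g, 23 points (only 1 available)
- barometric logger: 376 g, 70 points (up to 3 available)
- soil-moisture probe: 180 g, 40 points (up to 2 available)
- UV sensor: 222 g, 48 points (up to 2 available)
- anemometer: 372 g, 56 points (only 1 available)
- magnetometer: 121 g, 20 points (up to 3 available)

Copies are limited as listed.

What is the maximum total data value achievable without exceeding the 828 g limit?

By data value per g: radio tag reader 0.31, GPS-RTK module 0.24, soil-moisture probe 0.22, UV sensor 0.22 lead.
A density-first pass picks humidity probe + 2×GPS-RTK module + radio tag reader — 182 at 756 g.
Dropping humidity probe and radio tag reader frees 118 g; slotting in soil-moisture probe (180 g) lifts the total to 194 at 818 g.
Every other selection either busts 828 g or exceeds an availability limit or fails to beat 194.

194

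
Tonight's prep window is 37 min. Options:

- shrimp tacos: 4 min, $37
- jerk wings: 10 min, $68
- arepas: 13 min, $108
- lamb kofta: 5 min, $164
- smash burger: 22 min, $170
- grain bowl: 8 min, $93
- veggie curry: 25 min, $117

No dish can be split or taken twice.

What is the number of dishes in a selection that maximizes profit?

4

Optimal total is 433.
jerk wings + arepas + lamb kofta + grain bowl hits 433 at 36 min.
Every optimal selection uses 4 dishes.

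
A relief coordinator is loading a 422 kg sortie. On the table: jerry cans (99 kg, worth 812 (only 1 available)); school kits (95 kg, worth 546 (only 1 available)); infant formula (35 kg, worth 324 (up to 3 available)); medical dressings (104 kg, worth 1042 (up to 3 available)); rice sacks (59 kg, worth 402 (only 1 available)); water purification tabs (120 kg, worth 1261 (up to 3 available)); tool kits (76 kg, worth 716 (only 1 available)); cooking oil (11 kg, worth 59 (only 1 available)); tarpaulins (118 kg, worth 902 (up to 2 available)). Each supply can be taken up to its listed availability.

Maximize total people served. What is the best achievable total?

By people served per kg: water purification tabs 10.51, medical dressings 10.02, tool kits 9.42, infant formula 9.26 lead.
Greedy by ratio would take infant formula + 3×water purification tabs + cooking oil: 406 kg used, total 4166.
But medical dressings + 2×water purification tabs + tool kits fits in 420 kg and reaches 4280.
The spare 2 kg is too small for any remaining supply, and no exchange beats 4280.

4280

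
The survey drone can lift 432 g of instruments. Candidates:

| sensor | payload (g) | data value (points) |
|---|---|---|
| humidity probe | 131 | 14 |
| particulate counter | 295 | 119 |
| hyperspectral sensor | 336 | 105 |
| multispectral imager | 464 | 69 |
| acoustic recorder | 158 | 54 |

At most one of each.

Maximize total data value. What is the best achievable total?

133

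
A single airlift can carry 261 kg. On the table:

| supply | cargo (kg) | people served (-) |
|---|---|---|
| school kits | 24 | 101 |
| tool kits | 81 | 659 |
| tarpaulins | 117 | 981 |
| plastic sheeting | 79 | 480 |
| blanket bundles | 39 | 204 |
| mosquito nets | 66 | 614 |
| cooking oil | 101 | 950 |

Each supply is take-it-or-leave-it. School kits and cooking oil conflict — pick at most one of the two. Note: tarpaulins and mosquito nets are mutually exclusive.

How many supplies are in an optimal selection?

3

Optimal total is 2223.
tool kits + mosquito nets + cooking oil hits 2223 at 248 kg.
Any selection reaching 2223 contains exactly 3 supplies.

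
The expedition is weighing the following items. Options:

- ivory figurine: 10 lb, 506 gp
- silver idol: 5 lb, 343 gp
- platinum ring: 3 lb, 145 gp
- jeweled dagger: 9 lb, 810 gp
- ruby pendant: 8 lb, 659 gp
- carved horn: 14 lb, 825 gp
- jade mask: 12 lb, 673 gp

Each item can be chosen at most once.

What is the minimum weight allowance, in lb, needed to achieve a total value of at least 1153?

14

Minimise lb subject to total value ≥ 1153.
silver idol + jeweled dagger: 1153 value at 14 lb.
Below 14 lb the best achievable stays under 1153.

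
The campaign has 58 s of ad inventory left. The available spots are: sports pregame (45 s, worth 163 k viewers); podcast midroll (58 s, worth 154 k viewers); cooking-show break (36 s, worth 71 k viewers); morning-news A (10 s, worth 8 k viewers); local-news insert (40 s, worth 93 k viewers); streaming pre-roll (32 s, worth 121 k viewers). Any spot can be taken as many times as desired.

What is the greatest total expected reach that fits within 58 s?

171

Density check — streaming pre-roll 3.78, sports pregame 3.62, podcast midroll 2.66, local-news insert 2.33 are the best per s.
Greedy by ratio would take 2×morning-news A + streaming pre-roll: 52 s used, total 137.
Dropping morning-news A and streaming pre-roll frees 42 s; slotting in sports pregame (45 s) lifts the total to 171 at 55 s.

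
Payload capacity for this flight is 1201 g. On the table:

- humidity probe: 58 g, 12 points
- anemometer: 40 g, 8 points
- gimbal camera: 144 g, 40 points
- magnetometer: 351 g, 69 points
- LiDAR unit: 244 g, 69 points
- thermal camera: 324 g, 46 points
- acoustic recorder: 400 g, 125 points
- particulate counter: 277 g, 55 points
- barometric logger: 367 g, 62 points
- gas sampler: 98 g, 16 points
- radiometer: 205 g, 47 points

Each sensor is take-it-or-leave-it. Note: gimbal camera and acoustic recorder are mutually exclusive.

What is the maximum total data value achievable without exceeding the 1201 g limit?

310

Taking magnetometer + LiDAR unit + acoustic recorder + radiometer: 1200 g used, 310 in data value.
Runner-up humidity probe + LiDAR unit + acoustic recorder + particulate counter + radiometer tops out at 308.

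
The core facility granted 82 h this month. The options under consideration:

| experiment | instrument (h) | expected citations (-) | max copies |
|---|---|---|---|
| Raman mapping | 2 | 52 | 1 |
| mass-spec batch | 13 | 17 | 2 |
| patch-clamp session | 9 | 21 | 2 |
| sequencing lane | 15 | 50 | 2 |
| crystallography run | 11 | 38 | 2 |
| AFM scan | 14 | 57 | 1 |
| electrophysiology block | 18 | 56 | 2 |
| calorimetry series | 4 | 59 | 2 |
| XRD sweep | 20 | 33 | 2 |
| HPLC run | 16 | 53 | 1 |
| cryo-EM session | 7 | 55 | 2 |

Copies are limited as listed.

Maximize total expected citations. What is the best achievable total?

The ratio heuristic lands on Raman mapping + sequencing lane + 2×crystallography run + AFM scan + 2×calorimetry series + 2×cryo-EM session (463) but leaves 7 h idle.
The 11 h tied up in crystallography run is better spent on electrophysiology block — total rises to 481 (82 h).
Nothing else within 82 h beats 481.

481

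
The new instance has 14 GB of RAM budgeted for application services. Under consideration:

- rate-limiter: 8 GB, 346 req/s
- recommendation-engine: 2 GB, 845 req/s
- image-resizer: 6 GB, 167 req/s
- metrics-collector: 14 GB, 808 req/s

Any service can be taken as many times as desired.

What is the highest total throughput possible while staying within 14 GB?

Taking 7×recommendation-engine: 14 GB used, 5915 in throughput.
Every other selection either busts 14 GB or fails to beat 5915.

5915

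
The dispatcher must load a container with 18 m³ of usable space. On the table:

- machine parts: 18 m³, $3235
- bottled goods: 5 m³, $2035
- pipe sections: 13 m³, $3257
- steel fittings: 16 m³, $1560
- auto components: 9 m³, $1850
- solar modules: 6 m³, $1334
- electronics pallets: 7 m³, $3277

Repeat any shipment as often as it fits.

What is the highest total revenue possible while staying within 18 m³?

7347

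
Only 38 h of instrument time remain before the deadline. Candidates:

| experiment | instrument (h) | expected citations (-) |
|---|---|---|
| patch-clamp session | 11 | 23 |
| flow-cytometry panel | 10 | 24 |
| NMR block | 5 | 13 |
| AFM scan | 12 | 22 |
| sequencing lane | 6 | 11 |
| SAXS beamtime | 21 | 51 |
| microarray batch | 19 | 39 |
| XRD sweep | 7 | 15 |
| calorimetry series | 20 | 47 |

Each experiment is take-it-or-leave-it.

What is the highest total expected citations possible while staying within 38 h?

90

A density-first pass picks flow-cytometry panel + NMR block + SAXS beamtime — 88 at 36 h.
Dropping NMR block frees 5 h; slotting in XRD sweep (7 h) lifts the total to 90 at 38 h.
That's the maximum — no swap from here does better than 90.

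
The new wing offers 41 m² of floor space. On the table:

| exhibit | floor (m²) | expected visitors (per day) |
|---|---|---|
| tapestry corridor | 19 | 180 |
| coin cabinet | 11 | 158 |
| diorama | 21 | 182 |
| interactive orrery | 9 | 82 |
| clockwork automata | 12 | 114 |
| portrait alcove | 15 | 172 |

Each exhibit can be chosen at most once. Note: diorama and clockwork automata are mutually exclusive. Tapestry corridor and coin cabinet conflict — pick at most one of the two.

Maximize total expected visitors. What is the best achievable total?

Taking coin cabinet + clockwork automata + portrait alcove: 38 m² used, 444 in expected visitors.
Runner-up coin cabinet + diorama + interactive orrery tops out at 422.

444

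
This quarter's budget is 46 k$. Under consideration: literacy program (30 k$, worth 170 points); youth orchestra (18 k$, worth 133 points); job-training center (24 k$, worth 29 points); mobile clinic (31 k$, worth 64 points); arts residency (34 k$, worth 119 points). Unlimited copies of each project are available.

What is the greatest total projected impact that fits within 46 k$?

2×youth orchestra uses 36 of the 46 k$ and totals 266.
Nothing else within 46 k$ beats 266.

266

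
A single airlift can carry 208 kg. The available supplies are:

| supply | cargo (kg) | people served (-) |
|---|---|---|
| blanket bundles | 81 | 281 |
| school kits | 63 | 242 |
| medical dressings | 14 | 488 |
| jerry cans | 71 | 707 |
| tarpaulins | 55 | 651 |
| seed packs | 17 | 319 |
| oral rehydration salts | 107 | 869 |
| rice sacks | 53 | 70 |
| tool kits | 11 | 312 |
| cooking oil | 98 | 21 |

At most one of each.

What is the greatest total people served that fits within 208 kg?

A density-first pass picks medical dressings + jerry cans + tarpaulins + seed packs + tool kits — 2477 at 168 kg.
Replace jerry cans with oral rehydration salts: the trade gains 162 net, giving 2639 at 204 kg.

2639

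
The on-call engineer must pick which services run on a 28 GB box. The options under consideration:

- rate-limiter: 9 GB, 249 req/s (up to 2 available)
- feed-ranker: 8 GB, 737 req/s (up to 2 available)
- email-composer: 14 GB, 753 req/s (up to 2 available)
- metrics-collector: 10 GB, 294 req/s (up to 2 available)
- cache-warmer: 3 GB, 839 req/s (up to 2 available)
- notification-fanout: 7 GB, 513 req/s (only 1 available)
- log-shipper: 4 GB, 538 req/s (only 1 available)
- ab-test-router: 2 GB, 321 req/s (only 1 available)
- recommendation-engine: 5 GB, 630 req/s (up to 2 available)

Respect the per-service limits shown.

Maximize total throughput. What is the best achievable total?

The ratio heuristic lands on 2×cache-warmer + log-shipper + ab-test-router + 2×recommendation-engine (3797) but leaves 6 GB idle.
Dropping ab-test-router frees 2 GB; slotting in feed-ranker (8 GB) lifts the total to 4213 at 28 GB.
No other feasible combination exceeds 4213.

4213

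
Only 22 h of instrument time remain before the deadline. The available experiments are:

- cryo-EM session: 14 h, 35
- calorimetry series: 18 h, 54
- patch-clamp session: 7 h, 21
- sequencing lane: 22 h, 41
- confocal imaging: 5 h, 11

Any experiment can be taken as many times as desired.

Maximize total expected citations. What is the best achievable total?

63

Density check — calorimetry series 3.00, patch-clamp session 3.00, cryo-EM session 2.50 are the best per h.
Taking the top-ratio experiments first gives calorimetry series for 54 (18 h).
The 18 h tied up in calorimetry series is better spent on 3×patch-clamp session — total rises to 63 (21 h).
Nothing else within 22 h beats 63.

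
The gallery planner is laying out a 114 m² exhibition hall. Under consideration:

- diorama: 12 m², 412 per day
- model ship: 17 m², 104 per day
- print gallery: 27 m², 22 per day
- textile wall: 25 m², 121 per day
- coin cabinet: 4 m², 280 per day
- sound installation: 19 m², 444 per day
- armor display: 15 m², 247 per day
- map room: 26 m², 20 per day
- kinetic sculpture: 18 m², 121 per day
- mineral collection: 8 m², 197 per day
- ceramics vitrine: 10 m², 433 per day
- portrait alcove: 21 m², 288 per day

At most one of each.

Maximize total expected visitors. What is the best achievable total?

Diorama + textile wall + coin cabinet + sound installation + armor display + mineral collection + ceramics vitrine + portrait alcove uses 114 of the 114 m² and totals 2422.

2422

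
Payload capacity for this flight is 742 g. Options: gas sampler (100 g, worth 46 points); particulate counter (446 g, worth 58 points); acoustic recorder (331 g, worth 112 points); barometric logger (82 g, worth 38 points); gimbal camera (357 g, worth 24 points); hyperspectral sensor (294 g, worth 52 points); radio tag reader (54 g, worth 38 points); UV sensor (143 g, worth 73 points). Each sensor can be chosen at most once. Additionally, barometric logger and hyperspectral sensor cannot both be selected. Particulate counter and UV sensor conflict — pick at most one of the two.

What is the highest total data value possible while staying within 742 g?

307

Taking gas sampler + acoustic recorder + barometric logger + radio tag reader + UV sensor: 710 g used, 307 in data value.
No other feasible combination exceeds 307.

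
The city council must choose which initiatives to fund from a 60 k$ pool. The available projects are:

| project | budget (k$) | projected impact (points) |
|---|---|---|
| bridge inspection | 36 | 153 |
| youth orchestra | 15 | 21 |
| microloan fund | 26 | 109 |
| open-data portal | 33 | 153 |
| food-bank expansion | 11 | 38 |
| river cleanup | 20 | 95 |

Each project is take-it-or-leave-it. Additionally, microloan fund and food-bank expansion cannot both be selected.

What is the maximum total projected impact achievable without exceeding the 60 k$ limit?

262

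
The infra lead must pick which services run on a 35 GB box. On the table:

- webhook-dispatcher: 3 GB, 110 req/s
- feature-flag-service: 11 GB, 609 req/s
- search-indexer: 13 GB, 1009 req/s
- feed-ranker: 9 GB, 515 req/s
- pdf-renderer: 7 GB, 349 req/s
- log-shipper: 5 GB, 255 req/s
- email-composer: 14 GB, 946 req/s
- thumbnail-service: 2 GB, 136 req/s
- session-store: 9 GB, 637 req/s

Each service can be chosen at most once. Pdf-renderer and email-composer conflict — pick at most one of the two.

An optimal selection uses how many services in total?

4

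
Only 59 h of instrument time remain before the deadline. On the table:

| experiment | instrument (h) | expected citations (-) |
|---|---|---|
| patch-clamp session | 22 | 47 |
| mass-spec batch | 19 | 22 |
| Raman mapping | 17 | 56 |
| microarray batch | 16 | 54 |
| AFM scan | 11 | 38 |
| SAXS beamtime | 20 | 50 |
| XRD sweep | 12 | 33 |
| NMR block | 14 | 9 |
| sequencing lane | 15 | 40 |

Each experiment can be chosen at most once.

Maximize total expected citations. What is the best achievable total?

188

Greedy by ratio would take Raman mapping + microarray batch + AFM scan + XRD sweep: 56 h used, total 181.
Dropping XRD sweep frees 12 h; slotting in sequencing lane (15 h) lifts the total to 188 at 59 h.
No other feasible combination exceeds 188.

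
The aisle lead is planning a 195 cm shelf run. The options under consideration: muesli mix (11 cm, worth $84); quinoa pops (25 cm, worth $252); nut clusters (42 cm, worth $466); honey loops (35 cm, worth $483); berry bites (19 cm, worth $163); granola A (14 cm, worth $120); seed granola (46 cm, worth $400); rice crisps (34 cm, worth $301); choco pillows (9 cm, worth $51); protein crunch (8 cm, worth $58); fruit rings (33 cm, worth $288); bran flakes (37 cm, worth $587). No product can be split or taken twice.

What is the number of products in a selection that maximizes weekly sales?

Best achievable weekly sales is 2267.
For example quinoa pops + nut clusters + honey loops + granola A + rice crisps + protein crunch + bran flakes achieves it, using 195 cm.
Every optimal selection uses 7 products.

7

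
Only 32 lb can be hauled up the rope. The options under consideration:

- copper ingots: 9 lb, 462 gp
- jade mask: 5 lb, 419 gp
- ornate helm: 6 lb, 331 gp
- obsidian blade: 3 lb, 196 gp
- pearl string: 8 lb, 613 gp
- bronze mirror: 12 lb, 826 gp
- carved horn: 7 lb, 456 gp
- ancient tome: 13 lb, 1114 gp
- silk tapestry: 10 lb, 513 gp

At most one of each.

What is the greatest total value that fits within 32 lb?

Ranking by ratio (value/lb): ancient tome 85.69, jade mask 83.80, pearl string 76.62, bronze mirror 68.83.
Greedy by ratio would take jade mask + obsidian blade + pearl string + ancient tome: 29 lb used, total 2342.
Replace obsidian blade with ornate helm: the trade gains 135 net, giving 2477 at 32 lb.
No other feasible combination exceeds 2477.

2477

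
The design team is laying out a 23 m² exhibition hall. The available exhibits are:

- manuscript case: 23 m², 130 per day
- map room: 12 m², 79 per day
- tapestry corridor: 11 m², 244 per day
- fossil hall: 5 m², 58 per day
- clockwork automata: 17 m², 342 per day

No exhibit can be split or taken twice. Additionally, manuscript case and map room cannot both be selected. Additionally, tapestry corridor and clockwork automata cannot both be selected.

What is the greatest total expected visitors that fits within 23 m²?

400

Density check — tapestry corridor 22.18, clockwork automata 20.12, fossil hall 11.60, map room 6.58 are the best per m².
Filling by ratio: tapestry corridor + fossil hall for 302, with 7 m² left unused.
Dropping tapestry corridor frees 11 m²; slotting in clockwork automata (17 m²) lifts the total to 400 at 22 m².
Nothing else feasible within 23 m² beats 400.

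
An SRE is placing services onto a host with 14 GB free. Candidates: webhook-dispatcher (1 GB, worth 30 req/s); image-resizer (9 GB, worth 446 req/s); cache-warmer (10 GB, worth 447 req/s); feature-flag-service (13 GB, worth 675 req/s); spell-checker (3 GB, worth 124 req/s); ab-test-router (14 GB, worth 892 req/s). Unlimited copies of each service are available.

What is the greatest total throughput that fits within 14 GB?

892

Ranking by ratio (throughput/GB): ab-test-router 63.71, feature-flag-service 51.92, image-resizer 49.56.
Taking ab-test-router: 14 GB used, 892 in throughput.
That's the maximum — no swap from here does better than 892.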